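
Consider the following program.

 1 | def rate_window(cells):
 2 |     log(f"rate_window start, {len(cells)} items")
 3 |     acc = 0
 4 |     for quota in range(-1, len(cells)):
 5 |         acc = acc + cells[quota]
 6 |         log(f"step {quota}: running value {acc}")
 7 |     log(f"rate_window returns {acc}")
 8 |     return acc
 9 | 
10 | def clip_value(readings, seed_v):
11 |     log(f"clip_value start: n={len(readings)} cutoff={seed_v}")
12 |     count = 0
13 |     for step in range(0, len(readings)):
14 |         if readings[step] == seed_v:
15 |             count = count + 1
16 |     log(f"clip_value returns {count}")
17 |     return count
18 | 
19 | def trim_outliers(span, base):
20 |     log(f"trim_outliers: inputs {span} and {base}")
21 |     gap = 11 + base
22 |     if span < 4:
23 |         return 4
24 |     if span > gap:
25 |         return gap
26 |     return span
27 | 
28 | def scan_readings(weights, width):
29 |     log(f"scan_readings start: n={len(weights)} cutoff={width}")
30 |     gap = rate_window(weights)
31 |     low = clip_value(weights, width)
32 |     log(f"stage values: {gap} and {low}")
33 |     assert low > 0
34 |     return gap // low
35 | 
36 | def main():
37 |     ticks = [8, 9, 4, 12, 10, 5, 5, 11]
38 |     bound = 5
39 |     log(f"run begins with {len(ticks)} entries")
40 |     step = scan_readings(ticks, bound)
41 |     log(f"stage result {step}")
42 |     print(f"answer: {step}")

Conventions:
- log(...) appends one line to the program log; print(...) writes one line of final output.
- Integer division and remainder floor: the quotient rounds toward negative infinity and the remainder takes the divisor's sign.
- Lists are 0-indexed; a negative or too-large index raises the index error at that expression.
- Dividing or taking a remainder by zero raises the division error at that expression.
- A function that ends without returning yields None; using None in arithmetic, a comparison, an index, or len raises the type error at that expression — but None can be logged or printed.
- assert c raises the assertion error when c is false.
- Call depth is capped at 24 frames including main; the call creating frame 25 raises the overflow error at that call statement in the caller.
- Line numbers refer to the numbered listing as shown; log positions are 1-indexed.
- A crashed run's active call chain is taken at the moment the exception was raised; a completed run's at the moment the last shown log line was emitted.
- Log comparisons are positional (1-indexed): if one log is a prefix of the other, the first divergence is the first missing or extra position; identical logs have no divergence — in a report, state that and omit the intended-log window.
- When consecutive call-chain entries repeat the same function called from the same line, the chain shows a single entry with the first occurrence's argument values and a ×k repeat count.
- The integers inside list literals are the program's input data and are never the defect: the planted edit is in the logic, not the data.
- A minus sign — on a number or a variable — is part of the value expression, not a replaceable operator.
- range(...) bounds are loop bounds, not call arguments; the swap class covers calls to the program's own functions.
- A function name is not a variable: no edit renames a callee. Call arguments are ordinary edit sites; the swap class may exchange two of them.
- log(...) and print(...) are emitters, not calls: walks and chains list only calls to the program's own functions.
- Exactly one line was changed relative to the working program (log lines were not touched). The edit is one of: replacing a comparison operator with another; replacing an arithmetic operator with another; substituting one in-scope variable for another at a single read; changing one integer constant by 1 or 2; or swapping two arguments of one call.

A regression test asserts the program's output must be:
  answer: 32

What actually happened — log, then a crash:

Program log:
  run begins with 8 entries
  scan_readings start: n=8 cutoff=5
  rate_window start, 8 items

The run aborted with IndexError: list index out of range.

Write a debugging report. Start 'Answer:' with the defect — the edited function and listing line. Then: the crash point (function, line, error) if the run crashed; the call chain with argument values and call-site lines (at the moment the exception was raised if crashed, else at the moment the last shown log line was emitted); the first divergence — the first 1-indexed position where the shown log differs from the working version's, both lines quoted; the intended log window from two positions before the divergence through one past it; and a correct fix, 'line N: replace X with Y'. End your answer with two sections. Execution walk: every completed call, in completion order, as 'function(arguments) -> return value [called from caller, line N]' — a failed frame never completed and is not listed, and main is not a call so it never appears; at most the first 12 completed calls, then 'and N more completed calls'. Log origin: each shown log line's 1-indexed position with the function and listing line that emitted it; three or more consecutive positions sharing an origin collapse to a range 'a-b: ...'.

Answer: the defect is in rate_window at line 4.
Key fact: After 3 matching log lines the faulty run goes silent, while the working version continues with 'step 0: running value 8'.
Crash: rate_window, line 5, IndexError.
Call chain: main -> scan_readings([8, 9, 4, 12, 10, 5, 5, 11], 5) (called at line 40) -> rate_window([8, 9, 4, 12, 10, 5, 5, 11]) (called at line 30).
First divergence: position 4; the shown log stops at 3 lines while the working version next logs 'step 0: running value 8'.
Intended log window:
  2: scan_readings start: n=8 cutoff=5
  3: rate_window start, 8 items
  4: step 0: running value 8
  5: step 1: running value 17
Execution walk:
  (no call completed)
Log line origins:
  1: from main, line 39
  2: from scan_readings, line 29
  3: from rate_window, line 2
A correct fix: line 4: replace `-1` with `0`.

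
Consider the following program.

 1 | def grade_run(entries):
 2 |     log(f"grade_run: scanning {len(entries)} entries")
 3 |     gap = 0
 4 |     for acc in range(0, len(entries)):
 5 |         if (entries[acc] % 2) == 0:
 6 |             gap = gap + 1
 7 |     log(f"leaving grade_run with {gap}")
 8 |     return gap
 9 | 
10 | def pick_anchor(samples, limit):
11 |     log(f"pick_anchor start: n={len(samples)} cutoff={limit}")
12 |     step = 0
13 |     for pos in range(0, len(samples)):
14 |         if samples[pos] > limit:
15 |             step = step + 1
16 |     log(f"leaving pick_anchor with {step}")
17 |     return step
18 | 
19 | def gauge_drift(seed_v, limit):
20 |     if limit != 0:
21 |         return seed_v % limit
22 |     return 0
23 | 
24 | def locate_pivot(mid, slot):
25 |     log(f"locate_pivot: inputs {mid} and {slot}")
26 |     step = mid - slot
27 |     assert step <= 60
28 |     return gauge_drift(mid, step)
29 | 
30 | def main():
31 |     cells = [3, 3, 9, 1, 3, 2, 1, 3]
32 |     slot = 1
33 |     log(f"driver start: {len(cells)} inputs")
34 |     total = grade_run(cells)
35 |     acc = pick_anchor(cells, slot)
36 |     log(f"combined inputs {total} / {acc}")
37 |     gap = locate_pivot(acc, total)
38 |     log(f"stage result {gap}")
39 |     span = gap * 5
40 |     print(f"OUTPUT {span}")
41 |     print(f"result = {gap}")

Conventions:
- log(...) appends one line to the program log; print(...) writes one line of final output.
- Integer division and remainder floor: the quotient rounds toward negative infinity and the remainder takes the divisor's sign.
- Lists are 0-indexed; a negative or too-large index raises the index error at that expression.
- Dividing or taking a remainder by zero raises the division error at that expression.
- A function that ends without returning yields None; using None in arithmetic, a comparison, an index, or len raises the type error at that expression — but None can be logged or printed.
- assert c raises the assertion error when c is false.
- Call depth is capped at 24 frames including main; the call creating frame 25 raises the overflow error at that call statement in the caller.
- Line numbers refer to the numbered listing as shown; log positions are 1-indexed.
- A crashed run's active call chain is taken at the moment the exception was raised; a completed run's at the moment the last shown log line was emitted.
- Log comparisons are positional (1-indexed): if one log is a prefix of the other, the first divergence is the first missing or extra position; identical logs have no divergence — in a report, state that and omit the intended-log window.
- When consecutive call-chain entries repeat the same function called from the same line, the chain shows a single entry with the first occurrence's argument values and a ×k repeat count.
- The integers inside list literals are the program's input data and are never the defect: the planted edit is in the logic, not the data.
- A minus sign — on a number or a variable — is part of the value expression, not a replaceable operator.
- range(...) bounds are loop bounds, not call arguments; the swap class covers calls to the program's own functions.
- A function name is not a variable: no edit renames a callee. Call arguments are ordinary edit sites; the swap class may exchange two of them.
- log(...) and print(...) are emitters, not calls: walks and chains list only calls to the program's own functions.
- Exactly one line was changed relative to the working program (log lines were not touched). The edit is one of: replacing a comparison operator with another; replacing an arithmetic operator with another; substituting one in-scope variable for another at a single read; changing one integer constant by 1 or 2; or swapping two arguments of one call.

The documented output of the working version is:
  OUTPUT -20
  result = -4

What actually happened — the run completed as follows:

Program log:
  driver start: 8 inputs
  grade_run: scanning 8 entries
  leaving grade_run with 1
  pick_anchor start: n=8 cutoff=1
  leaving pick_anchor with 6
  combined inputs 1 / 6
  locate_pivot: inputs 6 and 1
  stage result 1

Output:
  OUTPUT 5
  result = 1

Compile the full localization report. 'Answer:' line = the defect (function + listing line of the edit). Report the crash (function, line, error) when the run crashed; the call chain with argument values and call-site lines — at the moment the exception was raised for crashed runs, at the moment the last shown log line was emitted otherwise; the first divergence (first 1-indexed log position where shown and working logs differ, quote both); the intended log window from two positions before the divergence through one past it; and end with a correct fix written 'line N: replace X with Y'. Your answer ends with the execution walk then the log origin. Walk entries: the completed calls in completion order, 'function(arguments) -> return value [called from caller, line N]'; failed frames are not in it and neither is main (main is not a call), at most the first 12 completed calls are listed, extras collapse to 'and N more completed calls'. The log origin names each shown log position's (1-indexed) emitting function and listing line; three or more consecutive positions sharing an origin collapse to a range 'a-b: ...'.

Answer: the defect is in main at line 37.
Key fact: At log position 7 the runs split — shown 'locate_pivot: inputs 6 and 1', but the working version logs 'locate_pivot: inputs 1 and 6'.
Call chain: main.
First divergence: position 7; shown 'locate_pivot: inputs 6 and 1' vs intended 'locate_pivot: inputs 1 and 6'.
Intended log window:
  5: leaving pick_anchor with 6
  6: combined inputs 1 / 6
  7: locate_pivot: inputs 1 and 6
  8: stage result -4
Execution walk:
  grade_run([3, 3, 9, 1, 3, 2, 1, 3]) -> 1  [called from main, line 34]
  pick_anchor([3, 3, 9, 1, 3, 2, 1, 3], 1) -> 6  [called from main, line 35]
  gauge_drift(6, 5) -> 1  [called from locate_pivot, line 28]
  locate_pivot(6, 1) -> 1  [called from main, line 37]
Log line origins:
  1: from main, line 33
  2: from grade_run, line 2
  3: from grade_run, line 7
  4: from pick_anchor, line 11
  5: from pick_anchor, line 16
  6: from main, line 36
  7: from locate_pivot, line 25
  8: from main, line 38
A correct fix: line 37: replace `locate_pivot(acc, total)` with `locate_pivot(total, acc)`.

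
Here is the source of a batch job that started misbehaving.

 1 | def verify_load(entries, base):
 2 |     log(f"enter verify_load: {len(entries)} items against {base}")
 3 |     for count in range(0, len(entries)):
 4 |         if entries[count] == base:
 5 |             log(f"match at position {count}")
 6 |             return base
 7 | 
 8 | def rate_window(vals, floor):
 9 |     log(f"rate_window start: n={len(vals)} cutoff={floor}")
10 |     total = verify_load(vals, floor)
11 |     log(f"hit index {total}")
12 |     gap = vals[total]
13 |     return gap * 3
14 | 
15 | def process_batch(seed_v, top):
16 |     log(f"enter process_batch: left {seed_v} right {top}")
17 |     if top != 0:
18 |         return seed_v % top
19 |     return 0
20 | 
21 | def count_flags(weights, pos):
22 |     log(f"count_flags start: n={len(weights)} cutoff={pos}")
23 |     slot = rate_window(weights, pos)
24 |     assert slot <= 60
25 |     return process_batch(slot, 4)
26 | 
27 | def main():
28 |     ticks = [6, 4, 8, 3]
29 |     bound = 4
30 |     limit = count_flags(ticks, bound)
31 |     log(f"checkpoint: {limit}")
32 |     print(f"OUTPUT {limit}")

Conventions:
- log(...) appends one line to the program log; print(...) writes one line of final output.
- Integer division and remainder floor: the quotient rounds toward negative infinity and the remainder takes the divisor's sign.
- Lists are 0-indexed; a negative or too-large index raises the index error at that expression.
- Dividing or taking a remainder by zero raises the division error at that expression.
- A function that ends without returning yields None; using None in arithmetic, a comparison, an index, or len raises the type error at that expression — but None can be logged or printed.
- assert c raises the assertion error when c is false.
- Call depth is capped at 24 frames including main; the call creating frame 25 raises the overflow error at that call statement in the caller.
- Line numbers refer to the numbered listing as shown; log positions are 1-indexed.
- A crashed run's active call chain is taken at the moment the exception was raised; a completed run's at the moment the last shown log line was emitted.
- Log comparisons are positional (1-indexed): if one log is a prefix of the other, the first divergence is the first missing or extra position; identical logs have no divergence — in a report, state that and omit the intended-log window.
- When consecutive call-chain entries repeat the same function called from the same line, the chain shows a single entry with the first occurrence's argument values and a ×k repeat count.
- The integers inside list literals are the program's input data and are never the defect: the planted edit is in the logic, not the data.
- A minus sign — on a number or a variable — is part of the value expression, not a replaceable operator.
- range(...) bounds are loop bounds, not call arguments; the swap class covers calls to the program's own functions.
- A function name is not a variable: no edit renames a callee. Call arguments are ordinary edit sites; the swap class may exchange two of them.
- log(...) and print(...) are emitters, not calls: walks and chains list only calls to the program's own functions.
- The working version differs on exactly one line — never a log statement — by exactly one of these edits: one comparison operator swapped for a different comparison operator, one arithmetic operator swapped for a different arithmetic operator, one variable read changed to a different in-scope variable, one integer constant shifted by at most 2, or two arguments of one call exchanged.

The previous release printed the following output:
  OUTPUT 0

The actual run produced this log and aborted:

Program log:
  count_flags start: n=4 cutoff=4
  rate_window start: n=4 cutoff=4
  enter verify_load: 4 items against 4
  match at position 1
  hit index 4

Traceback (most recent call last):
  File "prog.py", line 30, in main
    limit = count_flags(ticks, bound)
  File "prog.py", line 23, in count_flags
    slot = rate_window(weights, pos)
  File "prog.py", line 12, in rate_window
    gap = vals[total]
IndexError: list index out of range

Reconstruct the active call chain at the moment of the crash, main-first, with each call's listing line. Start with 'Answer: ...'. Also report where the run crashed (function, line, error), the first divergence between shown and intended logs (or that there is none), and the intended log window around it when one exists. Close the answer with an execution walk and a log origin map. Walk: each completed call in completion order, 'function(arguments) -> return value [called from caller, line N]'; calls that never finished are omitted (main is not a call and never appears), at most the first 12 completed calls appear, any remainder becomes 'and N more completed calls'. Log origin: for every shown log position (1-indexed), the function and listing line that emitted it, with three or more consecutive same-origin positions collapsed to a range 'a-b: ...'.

Answer: main -> count_flags (called at line 30) -> rate_window (called at line 23).
The tell: Position 5 is the first bad log line: 'hit index 4' should read 'hit index 1'.
Crash: rate_window, line 12, IndexError.
First divergence: position 5 — shown 'hit index 4', intended 'hit index 1'.
Intended log window:
  3: enter verify_load: 4 items against 4
  4: match at position 1
  5: hit index 1
  6: enter process_batch: left 12 right 4
Execution walk:
  verify_load([6, 4, 8, 3], 4) -> 4  [called from rate_window, line 10]
Log origins:
  1: logged in count_flags at line 22
  2: logged in rate_window at line 9
  3: logged in verify_load at line 2
  4: logged in verify_load at line 5
  5: logged in rate_window at line 11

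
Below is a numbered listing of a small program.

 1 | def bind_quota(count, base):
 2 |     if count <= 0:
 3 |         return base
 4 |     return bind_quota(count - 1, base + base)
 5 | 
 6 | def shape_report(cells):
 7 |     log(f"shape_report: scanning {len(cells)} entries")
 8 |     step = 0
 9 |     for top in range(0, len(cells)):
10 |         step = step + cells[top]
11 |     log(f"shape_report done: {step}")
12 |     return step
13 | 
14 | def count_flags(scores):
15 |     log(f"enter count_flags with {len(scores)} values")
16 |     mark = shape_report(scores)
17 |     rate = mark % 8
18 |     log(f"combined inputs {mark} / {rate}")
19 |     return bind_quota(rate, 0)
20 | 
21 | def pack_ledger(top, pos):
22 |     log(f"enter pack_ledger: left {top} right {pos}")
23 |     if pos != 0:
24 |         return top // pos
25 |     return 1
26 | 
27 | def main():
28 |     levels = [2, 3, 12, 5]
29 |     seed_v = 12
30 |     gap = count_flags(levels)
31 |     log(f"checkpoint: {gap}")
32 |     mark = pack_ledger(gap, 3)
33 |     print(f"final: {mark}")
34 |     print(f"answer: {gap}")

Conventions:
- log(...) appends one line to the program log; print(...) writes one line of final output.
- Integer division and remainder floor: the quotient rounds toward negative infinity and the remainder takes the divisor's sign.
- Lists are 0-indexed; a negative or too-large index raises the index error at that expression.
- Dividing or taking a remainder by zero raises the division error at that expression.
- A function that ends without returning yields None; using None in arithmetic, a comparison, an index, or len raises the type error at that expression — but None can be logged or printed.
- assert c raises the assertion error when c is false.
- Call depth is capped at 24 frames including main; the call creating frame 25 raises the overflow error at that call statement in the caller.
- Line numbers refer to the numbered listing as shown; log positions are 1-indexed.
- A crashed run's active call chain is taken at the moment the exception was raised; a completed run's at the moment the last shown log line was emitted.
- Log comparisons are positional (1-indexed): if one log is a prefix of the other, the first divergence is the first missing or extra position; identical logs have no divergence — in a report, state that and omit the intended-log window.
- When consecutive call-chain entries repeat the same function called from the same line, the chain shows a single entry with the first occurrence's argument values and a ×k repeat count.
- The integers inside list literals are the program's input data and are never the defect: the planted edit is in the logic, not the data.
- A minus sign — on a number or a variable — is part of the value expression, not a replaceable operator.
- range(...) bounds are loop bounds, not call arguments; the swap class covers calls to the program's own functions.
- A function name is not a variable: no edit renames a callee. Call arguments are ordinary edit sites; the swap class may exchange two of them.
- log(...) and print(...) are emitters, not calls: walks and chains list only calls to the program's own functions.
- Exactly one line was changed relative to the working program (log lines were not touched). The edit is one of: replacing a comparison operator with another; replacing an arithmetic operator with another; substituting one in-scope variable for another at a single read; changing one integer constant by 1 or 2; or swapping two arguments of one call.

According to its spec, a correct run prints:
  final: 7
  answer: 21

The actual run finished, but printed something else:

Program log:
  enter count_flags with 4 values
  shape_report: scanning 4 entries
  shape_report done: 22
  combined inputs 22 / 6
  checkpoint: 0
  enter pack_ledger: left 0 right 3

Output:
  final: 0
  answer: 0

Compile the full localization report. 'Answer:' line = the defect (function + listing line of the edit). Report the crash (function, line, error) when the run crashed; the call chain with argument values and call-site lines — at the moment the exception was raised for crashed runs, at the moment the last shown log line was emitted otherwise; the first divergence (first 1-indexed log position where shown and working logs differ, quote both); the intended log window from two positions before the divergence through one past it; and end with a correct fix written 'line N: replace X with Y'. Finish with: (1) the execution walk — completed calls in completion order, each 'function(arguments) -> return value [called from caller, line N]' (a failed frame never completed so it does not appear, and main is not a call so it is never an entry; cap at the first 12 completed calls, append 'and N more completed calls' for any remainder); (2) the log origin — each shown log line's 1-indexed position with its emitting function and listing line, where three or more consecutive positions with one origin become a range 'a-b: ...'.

Answer: the defect is in bind_quota at line 4.
Key fact: At log position 5 the runs split — shown 'checkpoint: 0', but the working version logs 'checkpoint: 21'.
Call chain: main -> pack_ledger(0, 3) (called at line 32).
First divergence: position 5 — shown 'checkpoint: 0', intended 'checkpoint: 21'.
Intended log window:
  3: shape_report done: 22
  4: combined inputs 22 / 6
  5: checkpoint: 21
  6: enter pack_ledger: left 21 right 3
Execution walk:
  shape_report([2, 3, 12, 5]) -> 22  [called from count_flags, line 16]
  bind_quota(0, 0) -> 0  [called from bind_quota, line 4]
  bind_quota(1, 0) -> 0  [called from bind_quota, line 4]
  bind_quota(2, 0) -> 0  [called from bind_quota, line 4]
  bind_quota(3, 0) -> 0  [called from bind_quota, line 4]
  bind_quota(4, 0) -> 0  [called from bind_quota, line 4]
  bind_quota(5, 0) -> 0  [called from bind_quota, line 4]
  bind_quota(6, 0) -> 0  [called from count_flags, line 19]
  count_flags([2, 3, 12, 5]) -> 0  [called from main, line 30]
  pack_ledger(0, 3) -> 0  [called from main, line 32]
Log origins:
  1: logged in count_flags at line 15
  2: logged in shape_report at line 7
  3: logged in shape_report at line 11
  4: logged in count_flags at line 18
  5: logged in main at line 31
  6: logged in pack_ledger at line 22
A correct fix: line 4: replace `base + base` with `base + count`.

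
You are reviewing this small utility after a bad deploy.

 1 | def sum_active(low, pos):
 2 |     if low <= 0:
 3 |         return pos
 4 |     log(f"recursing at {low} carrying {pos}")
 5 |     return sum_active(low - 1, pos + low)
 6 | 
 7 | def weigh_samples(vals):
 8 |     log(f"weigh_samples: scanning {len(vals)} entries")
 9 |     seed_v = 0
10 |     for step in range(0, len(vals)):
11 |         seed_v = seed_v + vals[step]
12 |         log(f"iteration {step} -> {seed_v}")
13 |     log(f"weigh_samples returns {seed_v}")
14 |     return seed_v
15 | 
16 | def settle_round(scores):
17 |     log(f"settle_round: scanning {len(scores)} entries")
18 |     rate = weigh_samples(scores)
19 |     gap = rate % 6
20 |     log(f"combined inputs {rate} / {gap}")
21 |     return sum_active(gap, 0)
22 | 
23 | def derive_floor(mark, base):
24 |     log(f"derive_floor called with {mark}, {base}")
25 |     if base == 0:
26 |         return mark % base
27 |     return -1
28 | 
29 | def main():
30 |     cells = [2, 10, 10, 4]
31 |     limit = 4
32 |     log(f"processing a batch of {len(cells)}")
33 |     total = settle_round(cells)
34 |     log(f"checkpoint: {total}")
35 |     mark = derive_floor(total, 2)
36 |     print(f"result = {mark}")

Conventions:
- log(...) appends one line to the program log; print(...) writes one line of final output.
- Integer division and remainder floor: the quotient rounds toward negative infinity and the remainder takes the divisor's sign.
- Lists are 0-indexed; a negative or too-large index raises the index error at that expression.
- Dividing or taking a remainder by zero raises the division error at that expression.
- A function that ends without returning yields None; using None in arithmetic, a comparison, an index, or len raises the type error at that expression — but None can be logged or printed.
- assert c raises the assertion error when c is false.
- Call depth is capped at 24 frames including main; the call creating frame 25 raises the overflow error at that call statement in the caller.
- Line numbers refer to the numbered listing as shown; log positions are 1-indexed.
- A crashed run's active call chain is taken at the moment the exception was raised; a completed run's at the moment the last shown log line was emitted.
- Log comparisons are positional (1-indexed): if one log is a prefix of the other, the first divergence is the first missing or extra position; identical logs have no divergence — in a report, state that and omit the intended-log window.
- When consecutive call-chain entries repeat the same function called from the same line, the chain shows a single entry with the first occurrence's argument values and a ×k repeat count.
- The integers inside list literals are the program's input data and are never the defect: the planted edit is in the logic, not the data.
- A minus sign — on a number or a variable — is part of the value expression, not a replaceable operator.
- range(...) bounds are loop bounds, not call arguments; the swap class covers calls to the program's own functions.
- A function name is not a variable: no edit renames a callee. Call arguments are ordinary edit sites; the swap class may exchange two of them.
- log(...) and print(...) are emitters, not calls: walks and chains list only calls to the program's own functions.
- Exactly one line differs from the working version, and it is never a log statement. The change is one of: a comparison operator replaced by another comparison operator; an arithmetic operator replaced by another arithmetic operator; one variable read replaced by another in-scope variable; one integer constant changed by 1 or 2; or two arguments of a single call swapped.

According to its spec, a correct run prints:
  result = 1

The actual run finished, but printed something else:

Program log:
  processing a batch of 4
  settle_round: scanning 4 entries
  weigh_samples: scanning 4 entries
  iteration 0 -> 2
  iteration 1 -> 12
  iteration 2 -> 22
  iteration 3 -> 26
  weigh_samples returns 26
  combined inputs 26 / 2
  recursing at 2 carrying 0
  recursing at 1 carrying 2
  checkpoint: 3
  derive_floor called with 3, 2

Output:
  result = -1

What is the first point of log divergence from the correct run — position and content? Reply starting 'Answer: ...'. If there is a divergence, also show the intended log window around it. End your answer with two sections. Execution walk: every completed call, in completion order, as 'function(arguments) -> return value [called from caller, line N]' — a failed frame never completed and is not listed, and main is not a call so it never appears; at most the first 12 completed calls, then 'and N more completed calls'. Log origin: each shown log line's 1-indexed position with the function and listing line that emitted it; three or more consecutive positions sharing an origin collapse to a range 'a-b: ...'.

Answer: none — the logs agree in full.
Execution walk:
  weigh_samples([2, 10, 10, 4]) -> 26  [called from settle_round, line 18]
  sum_active(0, 3) -> 3  [called from sum_active, line 5]
  sum_active(1, 2) -> 3  [called from sum_active, line 5]
  sum_active(2, 0) -> 3  [called from settle_round, line 21]
  settle_round([2, 10, 10, 4]) -> 3  [called from main, line 33]
  derive_floor(3, 2) -> -1  [called from main, line 35]
Log origins:
  1: logged in main at line 32
  2: logged in settle_round at line 17
  3: logged in weigh_samples at line 8
  4-7: logged in weigh_samples at line 12
  8: logged in weigh_samples at line 13
  9: logged in settle_round at line 20
  10: logged in sum_active at line 4
  11: logged in sum_active at line 4
  12: logged in main at line 34
  13: logged in derive_floor at line 24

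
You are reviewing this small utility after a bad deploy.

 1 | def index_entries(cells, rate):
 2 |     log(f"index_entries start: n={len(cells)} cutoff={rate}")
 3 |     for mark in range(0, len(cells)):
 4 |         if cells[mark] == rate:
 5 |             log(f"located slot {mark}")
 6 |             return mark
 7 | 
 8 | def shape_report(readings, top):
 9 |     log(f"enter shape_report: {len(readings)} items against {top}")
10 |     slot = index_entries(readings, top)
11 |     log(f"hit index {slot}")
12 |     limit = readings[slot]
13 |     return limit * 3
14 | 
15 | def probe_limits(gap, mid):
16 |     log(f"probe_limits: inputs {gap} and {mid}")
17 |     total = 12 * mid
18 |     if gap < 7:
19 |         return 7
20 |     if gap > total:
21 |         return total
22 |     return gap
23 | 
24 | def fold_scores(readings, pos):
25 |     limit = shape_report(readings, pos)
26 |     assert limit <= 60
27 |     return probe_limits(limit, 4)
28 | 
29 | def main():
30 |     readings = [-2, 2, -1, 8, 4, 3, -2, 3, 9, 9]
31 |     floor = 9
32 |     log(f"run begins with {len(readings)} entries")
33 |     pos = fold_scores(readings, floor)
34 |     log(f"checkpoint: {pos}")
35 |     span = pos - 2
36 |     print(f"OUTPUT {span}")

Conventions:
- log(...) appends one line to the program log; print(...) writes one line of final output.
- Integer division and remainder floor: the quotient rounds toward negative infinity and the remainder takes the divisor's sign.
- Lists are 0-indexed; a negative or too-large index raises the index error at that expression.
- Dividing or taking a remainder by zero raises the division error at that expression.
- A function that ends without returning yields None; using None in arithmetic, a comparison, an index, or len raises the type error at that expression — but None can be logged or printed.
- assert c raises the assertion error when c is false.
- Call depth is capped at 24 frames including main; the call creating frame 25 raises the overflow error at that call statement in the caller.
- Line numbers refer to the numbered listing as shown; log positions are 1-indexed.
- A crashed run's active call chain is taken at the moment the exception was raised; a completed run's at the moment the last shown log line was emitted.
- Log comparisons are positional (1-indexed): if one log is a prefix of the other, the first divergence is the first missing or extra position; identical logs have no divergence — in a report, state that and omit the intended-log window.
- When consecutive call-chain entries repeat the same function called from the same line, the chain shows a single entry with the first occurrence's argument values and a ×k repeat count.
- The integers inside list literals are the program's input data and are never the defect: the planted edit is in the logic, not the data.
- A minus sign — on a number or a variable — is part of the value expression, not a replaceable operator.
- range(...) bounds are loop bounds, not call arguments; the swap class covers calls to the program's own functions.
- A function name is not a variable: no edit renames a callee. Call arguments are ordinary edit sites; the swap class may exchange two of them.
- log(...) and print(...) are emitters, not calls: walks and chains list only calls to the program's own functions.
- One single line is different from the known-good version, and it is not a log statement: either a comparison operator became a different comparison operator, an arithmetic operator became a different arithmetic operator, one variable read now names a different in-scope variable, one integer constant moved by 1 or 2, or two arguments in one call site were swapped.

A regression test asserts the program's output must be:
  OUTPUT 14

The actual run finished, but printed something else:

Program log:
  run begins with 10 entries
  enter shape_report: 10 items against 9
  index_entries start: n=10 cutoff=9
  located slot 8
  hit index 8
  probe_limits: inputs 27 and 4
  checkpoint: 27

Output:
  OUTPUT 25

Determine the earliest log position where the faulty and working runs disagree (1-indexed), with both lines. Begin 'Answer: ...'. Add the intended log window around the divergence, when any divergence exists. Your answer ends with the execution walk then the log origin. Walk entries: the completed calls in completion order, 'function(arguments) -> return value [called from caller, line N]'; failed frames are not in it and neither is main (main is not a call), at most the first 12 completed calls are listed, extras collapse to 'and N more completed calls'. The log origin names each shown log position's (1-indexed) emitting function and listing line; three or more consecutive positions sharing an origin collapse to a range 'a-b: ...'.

Answer: at position 7 the run shows 'checkpoint: 27' where the working version logs 'checkpoint: 16'.
Intended log window:
  5: hit index 8
  6: probe_limits: inputs 27 and 4
  7: checkpoint: 16
Execution walk:
  index_entries([-2, 2, -1, 8, 4, 3, -2, 3, 9, 9], 9) -> 8  [called from shape_report, line 10]
  shape_report([-2, 2, -1, 8, 4, 3, -2, 3, 9, 9], 9) -> 27  [called from fold_scores, line 25]
  probe_limits(27, 4) -> 27  [called from fold_scores, line 27]
  fold_scores([-2, 2, -1, 8, 4, 3, -2, 3, 9, 9], 9) -> 27  [called from main, line 33]
Origin of each log line:
  1: from main, line 32
  2: from shape_report, line 9
  3: from index_entries, line 2
  4: from index_entries, line 5
  5: from shape_report, line 11
  6: from probe_limits, line 16
  7: from main, line 34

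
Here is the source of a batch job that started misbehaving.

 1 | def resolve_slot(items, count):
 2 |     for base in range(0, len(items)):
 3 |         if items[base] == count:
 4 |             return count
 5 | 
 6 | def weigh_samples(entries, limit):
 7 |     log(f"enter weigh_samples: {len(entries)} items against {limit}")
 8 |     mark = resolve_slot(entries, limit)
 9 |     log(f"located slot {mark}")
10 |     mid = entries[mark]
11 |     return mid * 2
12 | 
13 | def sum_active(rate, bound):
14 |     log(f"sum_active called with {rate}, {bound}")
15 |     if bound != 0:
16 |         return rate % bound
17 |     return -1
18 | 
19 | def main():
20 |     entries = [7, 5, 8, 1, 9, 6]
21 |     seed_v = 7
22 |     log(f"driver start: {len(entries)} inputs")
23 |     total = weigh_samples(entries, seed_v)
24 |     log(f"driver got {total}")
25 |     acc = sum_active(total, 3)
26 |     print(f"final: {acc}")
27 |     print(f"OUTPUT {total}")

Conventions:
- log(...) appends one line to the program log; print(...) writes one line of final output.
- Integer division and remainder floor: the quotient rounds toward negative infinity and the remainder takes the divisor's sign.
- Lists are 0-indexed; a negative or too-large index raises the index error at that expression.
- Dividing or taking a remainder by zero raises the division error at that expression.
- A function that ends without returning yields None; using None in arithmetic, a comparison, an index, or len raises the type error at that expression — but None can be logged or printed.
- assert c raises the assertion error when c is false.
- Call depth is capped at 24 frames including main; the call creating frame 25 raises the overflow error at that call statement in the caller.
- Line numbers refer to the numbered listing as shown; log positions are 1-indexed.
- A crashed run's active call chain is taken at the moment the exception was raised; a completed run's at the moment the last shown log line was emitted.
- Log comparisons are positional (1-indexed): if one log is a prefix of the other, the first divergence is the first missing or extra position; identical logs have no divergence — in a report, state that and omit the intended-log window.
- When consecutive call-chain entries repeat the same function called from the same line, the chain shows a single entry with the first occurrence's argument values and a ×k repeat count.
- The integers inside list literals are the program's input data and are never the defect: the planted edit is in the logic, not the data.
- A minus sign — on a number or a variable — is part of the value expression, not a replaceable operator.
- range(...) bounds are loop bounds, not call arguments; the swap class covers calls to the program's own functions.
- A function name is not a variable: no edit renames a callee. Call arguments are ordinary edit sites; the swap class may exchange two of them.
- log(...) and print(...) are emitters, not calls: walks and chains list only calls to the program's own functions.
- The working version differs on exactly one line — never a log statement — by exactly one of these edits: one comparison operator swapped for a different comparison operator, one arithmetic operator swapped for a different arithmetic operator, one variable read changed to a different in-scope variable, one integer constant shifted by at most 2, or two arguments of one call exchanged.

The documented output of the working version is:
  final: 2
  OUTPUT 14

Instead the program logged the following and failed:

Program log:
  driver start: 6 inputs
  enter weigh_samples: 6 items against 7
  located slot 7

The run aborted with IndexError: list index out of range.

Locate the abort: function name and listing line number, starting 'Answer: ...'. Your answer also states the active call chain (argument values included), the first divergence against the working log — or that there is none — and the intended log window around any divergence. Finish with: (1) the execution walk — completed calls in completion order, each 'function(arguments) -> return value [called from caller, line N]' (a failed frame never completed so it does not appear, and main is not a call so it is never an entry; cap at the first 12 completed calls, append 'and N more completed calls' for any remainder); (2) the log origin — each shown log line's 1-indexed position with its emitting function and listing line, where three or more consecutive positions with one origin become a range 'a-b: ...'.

Answer: the error was raised in weigh_samples, line 10.
Core observation: Position 3 is the first bad log line: 'located slot 7' should read 'located slot 0'.
Call chain: main -> weigh_samples([7, 5, 8, 1, 9, 6], 7) (called at line 23).
First divergence: position 3; shown 'located slot 7' vs intended 'located slot 0'.
Intended log window:
  1: driver start: 6 inputs
  2: enter weigh_samples: 6 items against 7
  3: located slot 0
  4: driver got 14
Execution walk:
  resolve_slot([7, 5, 8, 1, 9, 6], 7) -> 7  [called from weigh_samples, line 8]
Origin of each log line:
  1: emitted by main (line 22)
  2: emitted by weigh_samples (line 7)
  3: emitted by weigh_samples (line 9)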